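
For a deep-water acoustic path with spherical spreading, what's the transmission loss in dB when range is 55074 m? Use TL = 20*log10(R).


94.82 dB


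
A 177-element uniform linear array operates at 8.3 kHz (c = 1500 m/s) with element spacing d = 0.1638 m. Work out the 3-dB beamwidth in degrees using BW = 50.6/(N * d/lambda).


Step 1: lambda = 1500/8300 = 0.18072 m
Step 2: d/lambda = 0.1638/0.18072 = 0.9064
Step 3: BW = 50.6/(N * d/lambda) = 50.6/(177 * 0.9064) = 0.32

0.32 deg


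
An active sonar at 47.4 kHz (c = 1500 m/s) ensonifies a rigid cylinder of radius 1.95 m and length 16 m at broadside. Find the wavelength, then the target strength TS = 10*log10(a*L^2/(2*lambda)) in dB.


Step 1: lambda = c/f = 1500/47400 = 0.03165 m
Step 2: TS = 10*log10(a*L^2/(2*lambda)) = 10*log10(1.95*16^2/(2*0.03165)) = 38.97

38.97 dB


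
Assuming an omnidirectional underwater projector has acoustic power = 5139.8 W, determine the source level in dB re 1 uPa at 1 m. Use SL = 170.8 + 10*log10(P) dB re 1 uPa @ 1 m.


SL = 170.8 + 10*log10(5139.8) = 170.8 + 37.11 = 207.91

207.91 dB


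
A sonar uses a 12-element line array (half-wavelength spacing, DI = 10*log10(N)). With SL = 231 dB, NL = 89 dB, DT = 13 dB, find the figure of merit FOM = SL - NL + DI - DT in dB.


139.79 dB


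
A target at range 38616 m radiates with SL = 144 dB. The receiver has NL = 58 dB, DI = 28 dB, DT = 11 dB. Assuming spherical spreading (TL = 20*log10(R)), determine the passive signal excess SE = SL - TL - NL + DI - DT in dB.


Step 1: TL = 20*log10(38616) = 91.74 dB
Step 2: SE = 144 - 91.74 - 58 + 28 - 11 = 11.26

11.26 dB


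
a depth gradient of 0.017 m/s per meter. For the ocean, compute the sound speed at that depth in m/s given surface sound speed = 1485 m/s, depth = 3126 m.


1538.142 m/s


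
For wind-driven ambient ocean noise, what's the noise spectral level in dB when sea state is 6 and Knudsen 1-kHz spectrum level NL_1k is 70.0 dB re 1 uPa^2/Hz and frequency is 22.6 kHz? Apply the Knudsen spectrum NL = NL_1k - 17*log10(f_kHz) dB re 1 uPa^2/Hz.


NL = NL_1k - 17*log10(f_kHz) = 70.0 - 17*log10(22.6) = 70.0 - (23.02) = 46.98

46.98 dB


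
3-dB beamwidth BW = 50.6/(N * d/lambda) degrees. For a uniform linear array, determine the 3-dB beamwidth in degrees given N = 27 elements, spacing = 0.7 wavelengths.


2.68 deg


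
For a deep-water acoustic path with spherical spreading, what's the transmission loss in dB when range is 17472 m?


84.85 dB


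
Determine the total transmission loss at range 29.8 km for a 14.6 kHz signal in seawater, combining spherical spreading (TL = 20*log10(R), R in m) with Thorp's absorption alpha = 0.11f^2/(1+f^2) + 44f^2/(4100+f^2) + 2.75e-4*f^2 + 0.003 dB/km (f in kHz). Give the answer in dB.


Step 1 (Thorp): alpha = 0.11*213.16/(1+213.16) + 44*213.16/(4100+213.16) + 2.75e-4*213.16 + 0.003 = 2.3456 dB/km
Step 2: TL_spread = 20*log10(29800) = 89.48 dB
Step 3: TL_abs = alpha*R = 2.3456 * 29.8 = 69.9 dB
Step 4: TL_total = 89.48 + 69.9 = 159.38

159.38 dB


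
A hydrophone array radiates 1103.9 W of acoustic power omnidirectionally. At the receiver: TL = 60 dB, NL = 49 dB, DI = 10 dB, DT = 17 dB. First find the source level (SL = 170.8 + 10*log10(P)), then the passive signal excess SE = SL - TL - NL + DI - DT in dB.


Step 1: SL = 170.8 + 10*log10(1103.9) = 201.23 dB
Step 2: SE = SL - TL - NL + DI - DT = 201.23 - 60 - 49 + 10 - 17 = 85.23

85.23 dB


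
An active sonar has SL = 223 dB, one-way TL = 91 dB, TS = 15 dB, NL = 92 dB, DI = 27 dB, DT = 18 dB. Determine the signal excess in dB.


-27 dB


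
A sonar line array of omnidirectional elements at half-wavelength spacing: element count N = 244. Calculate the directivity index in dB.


DI = 10*log10(244) = 23.87

23.87 dB


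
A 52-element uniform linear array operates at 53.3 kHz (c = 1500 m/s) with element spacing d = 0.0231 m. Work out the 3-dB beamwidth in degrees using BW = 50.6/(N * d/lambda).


Step 1: lambda = 1500/53300 = 0.02814 m
Step 2: d/lambda = 0.0231/0.02814 = 0.8209
Step 3: BW = 50.6/(N * d/lambda) = 50.6/(52 * 0.8209) = 1.19

1.19 deg


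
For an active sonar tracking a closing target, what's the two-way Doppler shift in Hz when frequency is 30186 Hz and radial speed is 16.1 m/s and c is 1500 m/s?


fd = 2*f*v/c = 2 * 30186 * 16.1 / 1500 = 647.99

647.99 Hz


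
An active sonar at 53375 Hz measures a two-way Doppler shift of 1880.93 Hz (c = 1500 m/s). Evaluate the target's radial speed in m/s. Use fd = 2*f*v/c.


From fd = 2*f*v/c, v = c*fd/(2*f) = 1500 * 1880.93 / (2*53375) = 26.43

26.43 m/s


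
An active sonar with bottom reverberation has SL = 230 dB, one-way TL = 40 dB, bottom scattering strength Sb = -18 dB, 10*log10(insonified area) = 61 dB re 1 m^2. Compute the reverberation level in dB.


RL = SL - 2*TL + Sb + 10*log10(A) = 230 - 2*40 + (-18) + 61 = 193

193 dB


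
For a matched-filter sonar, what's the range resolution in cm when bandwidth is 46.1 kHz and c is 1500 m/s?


dR = c/(2*BW) = 1500 / (2 * 46.1e3) = 0.0163 m = 1.63 cm

1.63 cm


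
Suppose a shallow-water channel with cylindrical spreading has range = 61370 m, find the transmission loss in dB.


TL = 10*log10(61370) = 47.88

47.88 dB


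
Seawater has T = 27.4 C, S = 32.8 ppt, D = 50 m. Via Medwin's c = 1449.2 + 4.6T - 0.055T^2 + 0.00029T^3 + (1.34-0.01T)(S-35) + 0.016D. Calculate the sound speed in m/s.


c = 1449.2 + 4.6*27.4 - 0.055*27.4^2 + 0.00029*27.4^3 + (1.34 - 0.01*27.4)*(32.8 - 35) + 0.016*50 = 1538.37

1538.37 m/s


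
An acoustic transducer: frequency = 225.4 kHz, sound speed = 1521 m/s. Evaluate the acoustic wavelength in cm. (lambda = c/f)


0.67 cm


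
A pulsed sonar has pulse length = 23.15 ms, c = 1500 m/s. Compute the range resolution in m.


17.3625 m


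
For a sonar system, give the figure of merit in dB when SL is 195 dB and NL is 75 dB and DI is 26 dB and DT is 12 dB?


FOM = SL - NL + DI - DT = 195 - 75 + 26 - 12 = 134

134 dB


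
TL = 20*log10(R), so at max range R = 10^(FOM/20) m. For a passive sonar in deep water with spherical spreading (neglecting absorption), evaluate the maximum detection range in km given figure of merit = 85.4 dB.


At max range FOM = TL, so 20*log10(R) = 85.4
R = 10^(85.4/20) = 18620.87 m = 18.62 km

18.62 km


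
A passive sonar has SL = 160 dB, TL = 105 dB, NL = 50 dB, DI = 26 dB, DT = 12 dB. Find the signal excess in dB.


19 dB


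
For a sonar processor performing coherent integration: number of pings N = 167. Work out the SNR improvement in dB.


Gain = 10*log10(167) = 22.23

22.23 dB


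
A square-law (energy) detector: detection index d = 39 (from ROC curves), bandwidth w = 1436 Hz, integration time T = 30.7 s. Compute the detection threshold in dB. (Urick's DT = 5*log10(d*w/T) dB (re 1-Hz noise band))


DT = 5*log10(d*w/T) = 5*log10(39 * 1436 / 30.7) = 5*log10(1824.23) = 16.31

16.31 dB


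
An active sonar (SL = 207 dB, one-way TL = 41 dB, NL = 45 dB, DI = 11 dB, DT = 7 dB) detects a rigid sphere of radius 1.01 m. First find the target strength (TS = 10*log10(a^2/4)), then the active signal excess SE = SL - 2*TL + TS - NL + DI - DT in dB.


Step 1: TS = 10*log10(1.01^2/4) = -5.93 dB
Step 2: SE = SL - 2*TL + TS - NL + DI - DT = 207 - 2*41 + (-5.93) - 45 + 11 - 7 = 78.07

78.07 dB


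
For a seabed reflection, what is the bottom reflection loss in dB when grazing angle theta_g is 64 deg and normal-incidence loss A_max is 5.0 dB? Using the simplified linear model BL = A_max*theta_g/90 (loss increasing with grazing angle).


3.56 dB


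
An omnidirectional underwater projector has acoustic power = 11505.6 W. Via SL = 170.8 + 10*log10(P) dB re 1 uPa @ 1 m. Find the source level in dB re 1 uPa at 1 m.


SL = 170.8 + 10*log10(11505.6) = 170.8 + 40.61 = 211.41

211.41 dB


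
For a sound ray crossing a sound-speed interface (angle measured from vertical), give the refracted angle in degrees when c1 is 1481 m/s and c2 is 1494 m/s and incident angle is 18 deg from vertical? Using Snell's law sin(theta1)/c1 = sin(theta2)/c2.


18.16 deg


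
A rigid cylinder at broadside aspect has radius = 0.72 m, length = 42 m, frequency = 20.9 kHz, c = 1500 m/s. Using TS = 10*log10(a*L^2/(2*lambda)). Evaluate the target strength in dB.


lambda = 1500/20900 = 0.07177 m
TS = 10*log10(0.72*42^2/(2*0.07177)) = 39.47

39.47 dB


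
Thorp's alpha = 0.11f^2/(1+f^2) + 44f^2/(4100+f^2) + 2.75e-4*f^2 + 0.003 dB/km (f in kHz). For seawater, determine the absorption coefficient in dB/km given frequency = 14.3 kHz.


f^2 = 204.49
alpha = 0.11*204.49/(1+204.49) + 44*204.49/(4100+204.49) + 2.75e-4*204.49 + 0.003 = 2.259

2.259 dB/km


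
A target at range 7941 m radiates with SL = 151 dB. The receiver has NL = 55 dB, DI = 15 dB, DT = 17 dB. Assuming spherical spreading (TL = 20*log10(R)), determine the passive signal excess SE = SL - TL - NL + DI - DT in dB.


16.0 dB


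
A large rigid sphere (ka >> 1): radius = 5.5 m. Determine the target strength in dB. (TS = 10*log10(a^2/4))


TS = 10*log10(5.5^2 / 4) = 10*log10(7.5625) = 8.79

8.79 dB


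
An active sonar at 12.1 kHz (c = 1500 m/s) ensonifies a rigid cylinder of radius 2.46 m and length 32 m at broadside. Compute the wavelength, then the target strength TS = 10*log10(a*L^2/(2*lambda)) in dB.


Step 1: lambda = c/f = 1500/12100 = 0.12397 m
Step 2: TS = 10*log10(a*L^2/(2*lambda)) = 10*log10(2.46*32^2/(2*0.12397)) = 40.07

40.07 dB


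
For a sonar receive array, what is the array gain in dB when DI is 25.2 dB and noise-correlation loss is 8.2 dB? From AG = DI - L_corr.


AG = DI - L_corr = 25.2 - 8.2 = 17.0

17.0 dB


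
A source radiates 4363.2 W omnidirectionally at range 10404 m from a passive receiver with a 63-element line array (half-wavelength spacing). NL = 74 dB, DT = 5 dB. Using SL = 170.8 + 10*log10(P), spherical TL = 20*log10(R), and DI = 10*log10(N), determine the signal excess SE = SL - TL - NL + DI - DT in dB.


65.85 dB


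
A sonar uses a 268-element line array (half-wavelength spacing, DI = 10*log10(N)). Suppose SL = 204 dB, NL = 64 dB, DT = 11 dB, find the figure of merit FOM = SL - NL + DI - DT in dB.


153.28 dB


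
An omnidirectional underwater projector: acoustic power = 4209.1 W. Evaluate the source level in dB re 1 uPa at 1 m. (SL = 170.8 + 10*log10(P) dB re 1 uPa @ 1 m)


SL = 170.8 + 10*log10(4209.1) = 170.8 + 36.24 = 207.04

207.04 dB


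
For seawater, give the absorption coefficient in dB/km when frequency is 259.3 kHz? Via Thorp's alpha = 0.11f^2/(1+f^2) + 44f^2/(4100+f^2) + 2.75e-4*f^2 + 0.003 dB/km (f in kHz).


f^2 = 67236.49
alpha = 0.11*67236.49/(1+67236.49) + 44*67236.49/(4100+67236.49) + 2.75e-4*67236.49 + 0.003 = 60.074

60.074 dB/km


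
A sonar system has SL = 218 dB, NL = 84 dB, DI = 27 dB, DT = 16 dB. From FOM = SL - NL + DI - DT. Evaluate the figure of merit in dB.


145 dB


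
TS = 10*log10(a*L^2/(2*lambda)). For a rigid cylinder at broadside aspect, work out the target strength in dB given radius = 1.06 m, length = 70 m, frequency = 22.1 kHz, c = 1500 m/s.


45.83 dB


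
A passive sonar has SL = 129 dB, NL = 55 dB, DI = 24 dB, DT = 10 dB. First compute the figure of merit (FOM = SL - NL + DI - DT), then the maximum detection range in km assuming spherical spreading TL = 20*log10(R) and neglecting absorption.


Step 1: FOM = SL - NL + DI - DT = 129 - 55 + 24 - 10 = 88 dB
Step 2: at max range FOM = TL = 20*log10(R), so R = 10^(88/20) = 25118.86 m = 25.12 km

25.12 km


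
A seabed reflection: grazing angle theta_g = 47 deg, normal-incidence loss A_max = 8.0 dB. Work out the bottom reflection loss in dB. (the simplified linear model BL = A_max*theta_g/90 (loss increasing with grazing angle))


4.18 dB


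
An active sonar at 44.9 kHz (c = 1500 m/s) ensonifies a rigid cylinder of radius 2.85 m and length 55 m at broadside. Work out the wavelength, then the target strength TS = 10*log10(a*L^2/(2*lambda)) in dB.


Step 1: lambda = c/f = 1500/44900 = 0.03341 m
Step 2: TS = 10*log10(a*L^2/(2*lambda)) = 10*log10(2.85*55^2/(2*0.03341)) = 51.11

51.11 dB


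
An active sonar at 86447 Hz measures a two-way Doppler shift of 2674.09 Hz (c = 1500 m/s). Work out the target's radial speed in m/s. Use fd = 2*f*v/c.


From fd = 2*f*v/c, v = c*fd/(2*f) = 1500 * 2674.09 / (2*86447) = 23.2

23.2 m/s


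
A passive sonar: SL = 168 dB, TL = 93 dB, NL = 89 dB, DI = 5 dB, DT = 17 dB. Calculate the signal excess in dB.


SE = SL - TL - NL + DI - DT = 168 - 93 - 89 + 5 - 17 = -26

-26 dB


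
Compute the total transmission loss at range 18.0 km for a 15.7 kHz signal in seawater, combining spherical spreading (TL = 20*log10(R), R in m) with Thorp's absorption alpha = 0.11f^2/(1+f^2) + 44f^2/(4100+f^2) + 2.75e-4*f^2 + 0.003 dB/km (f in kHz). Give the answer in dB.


Step 1 (Thorp): alpha = 0.11*246.49/(1+246.49) + 44*246.49/(4100+246.49) + 2.75e-4*246.49 + 0.003 = 2.6756 dB/km
Step 2: TL_spread = 20*log10(18000) = 85.11 dB
Step 3: TL_abs = alpha*R = 2.6756 * 18.0 = 48.16 dB
Step 4: TL_total = 85.11 + 48.16 = 133.27

133.27 dB


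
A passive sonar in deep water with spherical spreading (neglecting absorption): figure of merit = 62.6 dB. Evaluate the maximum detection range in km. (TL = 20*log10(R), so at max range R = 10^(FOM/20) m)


1.35 km


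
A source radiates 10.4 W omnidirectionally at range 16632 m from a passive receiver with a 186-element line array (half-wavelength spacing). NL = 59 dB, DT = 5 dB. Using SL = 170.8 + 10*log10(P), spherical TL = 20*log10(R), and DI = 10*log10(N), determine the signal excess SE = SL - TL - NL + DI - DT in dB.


55.25 dB


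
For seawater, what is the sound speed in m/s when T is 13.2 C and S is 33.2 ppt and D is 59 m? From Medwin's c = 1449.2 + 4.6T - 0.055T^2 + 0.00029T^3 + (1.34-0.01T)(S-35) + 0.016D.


c = 1449.2 + 4.6*13.2 - 0.055*13.2^2 + 0.00029*13.2^3 + (1.34 - 0.01*13.2)*(33.2 - 35) + 0.016*59 = 1499.77

1499.77 m/s


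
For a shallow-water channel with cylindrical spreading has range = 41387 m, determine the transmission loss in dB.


46.17 dB


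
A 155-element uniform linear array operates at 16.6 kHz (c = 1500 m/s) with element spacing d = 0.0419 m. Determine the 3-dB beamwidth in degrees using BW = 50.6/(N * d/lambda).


0.7 deg


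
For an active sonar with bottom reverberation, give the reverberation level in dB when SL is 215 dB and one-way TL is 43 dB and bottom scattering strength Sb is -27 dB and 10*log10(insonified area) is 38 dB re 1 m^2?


RL = SL - 2*TL + Sb + 10*log10(A) = 215 - 2*43 + (-27) + 38 = 140

140 dB


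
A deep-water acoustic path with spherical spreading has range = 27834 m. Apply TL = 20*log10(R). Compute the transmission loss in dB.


88.89 dB


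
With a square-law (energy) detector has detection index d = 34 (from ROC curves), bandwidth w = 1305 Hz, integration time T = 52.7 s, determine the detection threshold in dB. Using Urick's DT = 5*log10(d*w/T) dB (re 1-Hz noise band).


DT = 5*log10(d*w/T) = 5*log10(34 * 1305 / 52.7) = 5*log10(841.94) = 14.63

14.63 dB


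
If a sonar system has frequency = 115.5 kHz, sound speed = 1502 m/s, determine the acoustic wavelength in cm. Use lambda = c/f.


lambda = c/f = 1502 / 115500 = 0.013 m = 1.3 cm

1.3 cm


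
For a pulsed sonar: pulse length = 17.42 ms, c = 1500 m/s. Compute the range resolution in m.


dR = c*tau/2 = 1500 * 17.42e-3 / 2 = 13.065

13.065 m


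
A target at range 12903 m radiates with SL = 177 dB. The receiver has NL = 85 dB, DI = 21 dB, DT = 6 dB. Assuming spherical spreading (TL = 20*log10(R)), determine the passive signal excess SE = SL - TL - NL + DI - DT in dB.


Step 1: TL = 20*log10(12903) = 82.21 dB
Step 2: SE = 177 - 82.21 - 85 + 21 - 6 = 24.79

24.79 dB


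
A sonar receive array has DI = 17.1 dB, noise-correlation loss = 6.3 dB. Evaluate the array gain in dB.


AG = DI - L_corr = 17.1 - 6.3 = 10.8

10.8 dB


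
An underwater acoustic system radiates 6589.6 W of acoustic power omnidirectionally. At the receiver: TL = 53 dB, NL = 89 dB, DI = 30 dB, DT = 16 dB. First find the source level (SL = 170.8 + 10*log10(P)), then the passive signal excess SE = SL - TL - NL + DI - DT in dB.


Step 1: SL = 170.8 + 10*log10(6589.6) = 208.99 dB
Step 2: SE = SL - TL - NL + DI - DT = 208.99 - 53 - 89 + 30 - 16 = 80.99

80.99 dB


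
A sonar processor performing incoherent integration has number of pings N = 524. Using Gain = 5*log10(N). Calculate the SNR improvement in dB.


13.6 dB


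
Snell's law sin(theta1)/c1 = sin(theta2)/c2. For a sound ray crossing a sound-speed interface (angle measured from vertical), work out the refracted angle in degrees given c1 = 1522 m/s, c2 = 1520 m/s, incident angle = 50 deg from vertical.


sin(theta2) = (c2/c1)*sin(theta1) = (1520/1522)*sin(50 deg) = 0.76504
theta2 = arcsin(0.76504) = 49.91

49.91 deg


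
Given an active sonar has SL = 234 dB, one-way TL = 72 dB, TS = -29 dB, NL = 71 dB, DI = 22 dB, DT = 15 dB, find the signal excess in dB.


-3 dB


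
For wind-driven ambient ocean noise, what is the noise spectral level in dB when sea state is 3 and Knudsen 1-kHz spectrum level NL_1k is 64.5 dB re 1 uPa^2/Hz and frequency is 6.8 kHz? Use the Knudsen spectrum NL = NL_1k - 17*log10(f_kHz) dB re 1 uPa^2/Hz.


NL = NL_1k - 17*log10(f_kHz) = 64.5 - 17*log10(6.8) = 64.5 - (14.15) = 50.35

50.35 dB


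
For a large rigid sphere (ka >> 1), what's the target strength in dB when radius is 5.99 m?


TS = 10*log10(5.99^2 / 4) = 10*log10(8.970025) = 9.53

9.53 dB


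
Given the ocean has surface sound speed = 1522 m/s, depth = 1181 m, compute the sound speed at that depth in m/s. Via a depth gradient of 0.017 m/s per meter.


c = 1522 + 0.017 * 1181 = 1542.077

1542.077 m/s


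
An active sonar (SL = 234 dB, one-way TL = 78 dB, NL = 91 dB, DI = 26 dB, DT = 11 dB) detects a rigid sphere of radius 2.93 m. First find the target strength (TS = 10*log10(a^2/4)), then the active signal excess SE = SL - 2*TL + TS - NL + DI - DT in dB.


Step 1: TS = 10*log10(2.93^2/4) = 3.32 dB
Step 2: SE = SL - 2*TL + TS - NL + DI - DT = 234 - 2*78 + (3.32) - 91 + 26 - 11 = 5.32

5.32 dB


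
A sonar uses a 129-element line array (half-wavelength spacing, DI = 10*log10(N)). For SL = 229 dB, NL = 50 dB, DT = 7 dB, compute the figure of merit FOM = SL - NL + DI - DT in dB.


Step 1: DI = 10*log10(129) = 21.11 dB
Step 2: FOM = SL - NL + DI - DT = 229 - 50 + 21.11 - 7 = 193.11

193.11 dB


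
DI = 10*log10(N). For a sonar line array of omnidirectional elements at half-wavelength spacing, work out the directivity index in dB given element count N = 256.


DI = 10*log10(256) = 24.08

24.08 dB


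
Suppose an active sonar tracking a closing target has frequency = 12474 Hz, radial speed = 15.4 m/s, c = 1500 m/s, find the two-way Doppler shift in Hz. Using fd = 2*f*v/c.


fd = 2*f*v/c = 2 * 12474 * 15.4 / 1500 = 256.13

256.13 Hz


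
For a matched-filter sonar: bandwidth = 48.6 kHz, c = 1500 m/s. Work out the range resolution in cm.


dR = c/(2*BW) = 1500 / (2 * 48.6e3) = 0.0154 m = 1.54 cm

1.54 cm


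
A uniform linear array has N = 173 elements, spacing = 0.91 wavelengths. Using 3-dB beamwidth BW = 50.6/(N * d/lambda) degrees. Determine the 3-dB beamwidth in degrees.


BW = 50.6 / (173 * 0.91) = 50.6 / 157.43 = 0.32

0.32 deg


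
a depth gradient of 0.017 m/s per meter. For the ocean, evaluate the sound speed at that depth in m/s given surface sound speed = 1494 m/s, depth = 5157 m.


1581.669 m/s


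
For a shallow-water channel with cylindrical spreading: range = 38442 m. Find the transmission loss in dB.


TL = 10*log10(38442) = 45.85

45.85 dB


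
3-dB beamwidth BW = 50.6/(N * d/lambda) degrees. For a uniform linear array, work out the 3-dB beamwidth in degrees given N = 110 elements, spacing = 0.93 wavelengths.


BW = 50.6 / (110 * 0.93) = 50.6 / 102.3 = 0.49

0.49 deg


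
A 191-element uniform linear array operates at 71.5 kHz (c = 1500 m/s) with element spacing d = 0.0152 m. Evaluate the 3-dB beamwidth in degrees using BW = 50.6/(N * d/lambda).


Step 1: lambda = 1500/71500 = 0.02098 m
Step 2: d/lambda = 0.0152/0.02098 = 0.7245
Step 3: BW = 50.6/(N * d/lambda) = 50.6/(191 * 0.7245) = 0.37

0.37 deg


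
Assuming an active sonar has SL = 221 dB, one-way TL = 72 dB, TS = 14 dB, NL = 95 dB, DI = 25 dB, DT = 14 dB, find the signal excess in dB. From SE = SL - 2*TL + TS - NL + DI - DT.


SE = SL - 2*TL + TS - NL + DI - DT = 221 - 2*72 + (14) - 95 + 25 - 14 = 7

7 dB


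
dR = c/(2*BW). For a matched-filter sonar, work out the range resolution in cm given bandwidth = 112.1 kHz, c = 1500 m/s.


dR = c/(2*BW) = 1500 / (2 * 112.1e3) = 0.0067 m = 0.67 cm

0.67 cm


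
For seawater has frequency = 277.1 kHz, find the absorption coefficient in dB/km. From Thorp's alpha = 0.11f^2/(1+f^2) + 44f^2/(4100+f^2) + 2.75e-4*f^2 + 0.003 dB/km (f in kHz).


f^2 = 76784.41
alpha = 0.11*76784.41/(1+76784.41) + 44*76784.41/(4100+76784.41) + 2.75e-4*76784.41 + 0.003 = 62.998

62.998 dB/km


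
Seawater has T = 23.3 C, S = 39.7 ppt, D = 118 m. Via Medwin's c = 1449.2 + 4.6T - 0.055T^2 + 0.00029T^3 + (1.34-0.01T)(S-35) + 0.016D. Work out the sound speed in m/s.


c = 1449.2 + 4.6*23.3 - 0.055*23.3^2 + 0.00029*23.3^3 + (1.34 - 0.01*23.3)*(39.7 - 35) + 0.016*118 = 1537.28

1537.28 m/s


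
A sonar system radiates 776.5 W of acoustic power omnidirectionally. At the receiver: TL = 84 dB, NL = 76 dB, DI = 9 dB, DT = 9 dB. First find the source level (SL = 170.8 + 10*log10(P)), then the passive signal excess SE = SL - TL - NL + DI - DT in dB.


Step 1: SL = 170.8 + 10*log10(776.5) = 199.7 dB
Step 2: SE = SL - TL - NL + DI - DT = 199.7 - 84 - 76 + 9 - 9 = 39.7

39.7 dB


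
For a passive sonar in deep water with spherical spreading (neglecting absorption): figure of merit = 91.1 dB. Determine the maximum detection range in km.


At max range FOM = TL, so 20*log10(R) = 91.1
R = 10^(91.1/20) = 35892.19 m = 35.89 km

35.89 km


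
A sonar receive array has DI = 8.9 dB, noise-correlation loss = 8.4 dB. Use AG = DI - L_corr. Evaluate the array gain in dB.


AG = DI - L_corr = 8.9 - 8.4 = 0.5

0.5 dB


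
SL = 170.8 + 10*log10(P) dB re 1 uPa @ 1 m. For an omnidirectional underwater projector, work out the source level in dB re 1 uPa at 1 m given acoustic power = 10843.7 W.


211.15 dB


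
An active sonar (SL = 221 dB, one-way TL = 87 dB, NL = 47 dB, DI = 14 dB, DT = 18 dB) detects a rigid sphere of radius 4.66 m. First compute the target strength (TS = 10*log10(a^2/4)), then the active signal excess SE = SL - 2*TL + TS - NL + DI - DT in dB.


Step 1: TS = 10*log10(4.66^2/4) = 7.35 dB
Step 2: SE = SL - 2*TL + TS - NL + DI - DT = 221 - 2*87 + (7.35) - 47 + 14 - 18 = 3.35

3.35 dB


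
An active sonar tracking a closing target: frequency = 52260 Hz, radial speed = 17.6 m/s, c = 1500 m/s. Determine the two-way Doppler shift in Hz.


1226.37 Hz


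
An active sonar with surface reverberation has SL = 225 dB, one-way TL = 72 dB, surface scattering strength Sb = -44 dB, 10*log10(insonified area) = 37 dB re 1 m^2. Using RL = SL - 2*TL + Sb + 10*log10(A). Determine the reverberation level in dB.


RL = SL - 2*TL + Sb + 10*log10(A) = 225 - 2*72 + (-44) + 37 = 74

74 dB


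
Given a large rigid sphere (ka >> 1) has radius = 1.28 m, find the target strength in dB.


TS = 10*log10(1.28^2 / 4) = 10*log10(0.4096) = -3.88

-3.88 dB


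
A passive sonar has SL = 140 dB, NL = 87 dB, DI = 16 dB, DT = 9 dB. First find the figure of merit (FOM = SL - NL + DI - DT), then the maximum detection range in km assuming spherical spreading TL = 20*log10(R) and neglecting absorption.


Step 1: FOM = SL - NL + DI - DT = 140 - 87 + 16 - 9 = 60 dB
Step 2: at max range FOM = TL = 20*log10(R), so R = 10^(60/20) = 1000.0 m = 1.0 km

1.0 km


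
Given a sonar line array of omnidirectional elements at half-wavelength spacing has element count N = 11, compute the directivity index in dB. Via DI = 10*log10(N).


10.41 dB


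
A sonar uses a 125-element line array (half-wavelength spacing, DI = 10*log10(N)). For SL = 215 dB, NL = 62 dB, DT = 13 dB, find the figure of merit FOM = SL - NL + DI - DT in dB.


Step 1: DI = 10*log10(125) = 20.97 dB
Step 2: FOM = SL - NL + DI - DT = 215 - 62 + 20.97 - 13 = 160.97

160.97 dB


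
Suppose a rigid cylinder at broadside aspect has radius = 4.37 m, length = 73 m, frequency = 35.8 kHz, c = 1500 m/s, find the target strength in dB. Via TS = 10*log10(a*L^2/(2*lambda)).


54.44 dB


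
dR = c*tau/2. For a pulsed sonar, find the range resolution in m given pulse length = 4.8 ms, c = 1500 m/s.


3.6 m


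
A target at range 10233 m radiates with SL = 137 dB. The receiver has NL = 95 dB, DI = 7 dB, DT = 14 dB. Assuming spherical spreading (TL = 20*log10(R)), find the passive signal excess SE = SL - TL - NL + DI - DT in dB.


Step 1: TL = 20*log10(10233) = 80.2 dB
Step 2: SE = 137 - 80.2 - 95 + 7 - 14 = -45.2

-45.2 dB


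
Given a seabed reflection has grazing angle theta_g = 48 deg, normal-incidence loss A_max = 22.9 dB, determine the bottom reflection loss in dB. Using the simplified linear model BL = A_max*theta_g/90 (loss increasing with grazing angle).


BL = A_max * theta_g / 90 = 22.9 * 48 / 90 = 12.21

12.21 dB


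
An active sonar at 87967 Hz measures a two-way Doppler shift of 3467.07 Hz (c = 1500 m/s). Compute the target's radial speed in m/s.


From fd = 2*f*v/c, v = c*fd/(2*f) = 1500 * 3467.07 / (2*87967) = 29.56

29.56 m/s


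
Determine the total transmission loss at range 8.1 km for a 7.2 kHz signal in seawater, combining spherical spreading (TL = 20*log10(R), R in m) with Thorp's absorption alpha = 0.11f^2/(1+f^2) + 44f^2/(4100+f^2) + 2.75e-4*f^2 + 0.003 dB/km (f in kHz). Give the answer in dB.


Step 1 (Thorp): alpha = 0.11*51.84/(1+51.84) + 44*51.84/(4100+51.84) + 2.75e-4*51.84 + 0.003 = 0.6746 dB/km
Step 2: TL_spread = 20*log10(8100) = 78.17 dB
Step 3: TL_abs = alpha*R = 0.6746 * 8.1 = 5.46 dB
Step 4: TL_total = 78.17 + 5.46 = 83.63

83.63 dB


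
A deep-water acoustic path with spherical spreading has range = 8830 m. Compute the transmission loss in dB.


TL = 20*log10(8830) = 78.92

78.92 dB


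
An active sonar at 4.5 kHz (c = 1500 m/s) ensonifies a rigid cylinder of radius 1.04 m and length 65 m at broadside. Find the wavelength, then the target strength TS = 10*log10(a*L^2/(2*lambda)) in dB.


Step 1: lambda = c/f = 1500/4500 = 0.33333 m
Step 2: TS = 10*log10(a*L^2/(2*lambda)) = 10*log10(1.04*65^2/(2*0.33333)) = 38.19

38.19 dB


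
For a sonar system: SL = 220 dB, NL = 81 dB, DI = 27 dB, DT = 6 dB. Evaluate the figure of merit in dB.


FOM = SL - NL + DI - DT = 220 - 81 + 27 - 6 = 160

160 dB


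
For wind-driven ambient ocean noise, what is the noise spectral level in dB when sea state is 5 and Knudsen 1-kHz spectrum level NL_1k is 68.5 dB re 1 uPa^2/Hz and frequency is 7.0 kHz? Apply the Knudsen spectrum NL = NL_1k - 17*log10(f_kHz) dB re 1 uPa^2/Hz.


NL = NL_1k - 17*log10(f_kHz) = 68.5 - 17*log10(7.0) = 68.5 - (14.37) = 54.13

54.13 dB


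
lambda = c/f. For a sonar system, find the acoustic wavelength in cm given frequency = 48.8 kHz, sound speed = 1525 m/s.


lambda = c/f = 1525 / 48800 = 0.0312 m = 3.12 cm

3.12 cm


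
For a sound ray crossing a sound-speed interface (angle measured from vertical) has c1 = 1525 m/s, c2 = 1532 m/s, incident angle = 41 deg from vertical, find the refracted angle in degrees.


sin(theta2) = (c2/c1)*sin(theta1) = (1532/1525)*sin(41 deg) = 0.65907
theta2 = arcsin(0.65907) = 41.23

41.23 deg


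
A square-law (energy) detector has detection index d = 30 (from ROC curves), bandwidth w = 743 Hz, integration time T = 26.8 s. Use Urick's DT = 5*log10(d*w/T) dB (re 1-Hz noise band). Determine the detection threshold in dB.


14.6 dB


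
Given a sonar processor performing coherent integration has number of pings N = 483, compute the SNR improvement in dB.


26.84 dB


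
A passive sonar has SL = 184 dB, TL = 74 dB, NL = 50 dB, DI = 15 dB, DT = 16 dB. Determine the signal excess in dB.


59 dB


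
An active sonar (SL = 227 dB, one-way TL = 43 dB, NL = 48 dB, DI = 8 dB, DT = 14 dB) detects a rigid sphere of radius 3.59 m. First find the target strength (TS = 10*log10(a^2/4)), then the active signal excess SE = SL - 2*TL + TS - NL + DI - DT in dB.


Step 1: TS = 10*log10(3.59^2/4) = 5.08 dB
Step 2: SE = SL - 2*TL + TS - NL + DI - DT = 227 - 2*43 + (5.08) - 48 + 8 - 14 = 92.08

92.08 dB


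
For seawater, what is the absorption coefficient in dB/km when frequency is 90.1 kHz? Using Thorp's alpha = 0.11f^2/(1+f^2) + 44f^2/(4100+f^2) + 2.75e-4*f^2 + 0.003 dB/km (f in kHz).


f^2 = 8118.01
alpha = 0.11*8118.01/(1+8118.01) + 44*8118.01/(4100+8118.01) + 2.75e-4*8118.01 + 0.003 = 31.58

31.58 dB/km


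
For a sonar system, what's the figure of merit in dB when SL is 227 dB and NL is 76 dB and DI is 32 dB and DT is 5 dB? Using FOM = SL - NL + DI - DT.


FOM = SL - NL + DI - DT = 227 - 76 + 32 - 5 = 178

178 dB


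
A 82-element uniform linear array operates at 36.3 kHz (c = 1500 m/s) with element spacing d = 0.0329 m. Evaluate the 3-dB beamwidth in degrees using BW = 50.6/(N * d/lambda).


0.78 deg


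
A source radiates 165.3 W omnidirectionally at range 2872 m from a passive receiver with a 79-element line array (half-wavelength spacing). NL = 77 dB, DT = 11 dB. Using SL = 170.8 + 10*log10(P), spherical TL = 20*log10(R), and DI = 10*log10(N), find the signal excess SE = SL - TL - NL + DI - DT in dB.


Step 1: SL = 170.8 + 10*log10(165.3) = 192.98 dB
Step 2: TL = 20*log10(2872) = 69.16 dB
Step 3: DI = 10*log10(79) = 18.98 dB
Step 4: SE = SL - TL - NL + DI - DT = 192.98 - 69.16 - 77 + 18.98 - 11 = 54.8

54.8 dB


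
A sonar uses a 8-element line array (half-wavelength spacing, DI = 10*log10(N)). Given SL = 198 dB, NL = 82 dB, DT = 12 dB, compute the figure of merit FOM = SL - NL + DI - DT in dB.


113.03 dB


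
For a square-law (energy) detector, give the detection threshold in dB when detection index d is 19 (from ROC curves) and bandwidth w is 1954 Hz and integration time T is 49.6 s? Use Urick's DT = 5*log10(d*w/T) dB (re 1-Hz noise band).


14.37 dB


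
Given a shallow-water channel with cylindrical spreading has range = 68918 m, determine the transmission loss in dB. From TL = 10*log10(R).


48.38 dB


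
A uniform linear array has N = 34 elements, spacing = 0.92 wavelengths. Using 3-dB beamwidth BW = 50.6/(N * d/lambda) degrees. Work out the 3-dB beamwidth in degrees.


BW = 50.6 / (34 * 0.92) = 50.6 / 31.28 = 1.62

1.62 deg


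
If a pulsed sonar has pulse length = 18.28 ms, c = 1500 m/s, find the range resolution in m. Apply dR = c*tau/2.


dR = c*tau/2 = 1500 * 18.28e-3 / 2 = 13.71

13.71 m


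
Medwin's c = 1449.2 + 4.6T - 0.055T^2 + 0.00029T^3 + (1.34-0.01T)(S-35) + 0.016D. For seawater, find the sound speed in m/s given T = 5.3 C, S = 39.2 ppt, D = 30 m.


c = 1449.2 + 4.6*5.3 - 0.055*5.3^2 + 0.00029*5.3^3 + (1.34 - 0.01*5.3)*(39.2 - 35) + 0.016*30 = 1477.96

1477.96 m/s


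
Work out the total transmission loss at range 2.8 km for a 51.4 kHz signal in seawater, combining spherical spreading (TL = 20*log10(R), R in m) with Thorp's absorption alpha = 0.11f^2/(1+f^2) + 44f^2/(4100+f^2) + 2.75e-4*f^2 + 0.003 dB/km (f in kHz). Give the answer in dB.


119.57 dB


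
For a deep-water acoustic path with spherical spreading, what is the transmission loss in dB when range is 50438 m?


TL = 20*log10(50438) = 94.06

94.06 dB


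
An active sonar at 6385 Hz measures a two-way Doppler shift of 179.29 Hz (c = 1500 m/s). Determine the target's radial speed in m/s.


From fd = 2*f*v/c, v = c*fd/(2*f) = 1500 * 179.29 / (2*6385) = 21.06

21.06 m/s


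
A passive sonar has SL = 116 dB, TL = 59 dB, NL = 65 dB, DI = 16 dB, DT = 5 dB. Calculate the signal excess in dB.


SE = SL - TL - NL + DI - DT = 116 - 59 - 65 + 16 - 5 = 3

3 dB


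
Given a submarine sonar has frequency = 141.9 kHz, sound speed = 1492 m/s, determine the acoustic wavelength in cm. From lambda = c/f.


lambda = c/f = 1492 / 141900 = 0.0105 m = 1.05 cm

1.05 cm


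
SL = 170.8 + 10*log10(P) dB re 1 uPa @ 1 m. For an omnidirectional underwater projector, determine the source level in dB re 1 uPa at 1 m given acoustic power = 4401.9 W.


SL = 170.8 + 10*log10(4401.9) = 170.8 + 36.44 = 207.24

207.24 dB


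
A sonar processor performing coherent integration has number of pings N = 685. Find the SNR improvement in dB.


Gain = 10*log10(685) = 28.36

28.36 dB


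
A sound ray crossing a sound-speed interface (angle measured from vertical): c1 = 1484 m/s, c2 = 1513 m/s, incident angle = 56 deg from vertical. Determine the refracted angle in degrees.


sin(theta2) = (c2/c1)*sin(theta1) = (1513/1484)*sin(56 deg) = 0.84524
theta2 = arcsin(0.84524) = 57.7

57.7 deg


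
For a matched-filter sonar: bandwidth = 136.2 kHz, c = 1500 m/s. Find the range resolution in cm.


dR = c/(2*BW) = 1500 / (2 * 136.2e3) = 0.0055 m = 0.55 cm

0.55 cm


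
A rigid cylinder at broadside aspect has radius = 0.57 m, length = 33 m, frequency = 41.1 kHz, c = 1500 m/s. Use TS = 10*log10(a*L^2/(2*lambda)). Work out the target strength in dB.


39.3 dB


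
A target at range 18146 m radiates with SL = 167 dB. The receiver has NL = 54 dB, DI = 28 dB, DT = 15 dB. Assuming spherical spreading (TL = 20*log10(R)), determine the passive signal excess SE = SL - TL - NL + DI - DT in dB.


40.82 dB


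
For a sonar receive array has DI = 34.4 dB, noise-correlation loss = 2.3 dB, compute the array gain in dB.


AG = DI - L_corr = 34.4 - 2.3 = 32.1

32.1 dB


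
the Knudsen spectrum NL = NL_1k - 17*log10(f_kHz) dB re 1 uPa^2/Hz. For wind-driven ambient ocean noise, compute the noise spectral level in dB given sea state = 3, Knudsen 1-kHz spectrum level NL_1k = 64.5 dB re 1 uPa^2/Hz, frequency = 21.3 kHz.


NL = NL_1k - 17*log10(f_kHz) = 64.5 - 17*log10(21.3) = 64.5 - (22.58) = 41.92

41.92 dB


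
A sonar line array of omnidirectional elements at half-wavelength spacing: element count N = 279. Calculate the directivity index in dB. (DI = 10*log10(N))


DI = 10*log10(279) = 24.46

24.46 dB


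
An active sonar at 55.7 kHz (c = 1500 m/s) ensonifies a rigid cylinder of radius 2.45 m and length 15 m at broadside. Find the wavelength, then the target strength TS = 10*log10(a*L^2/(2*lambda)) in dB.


Step 1: lambda = c/f = 1500/55700 = 0.02693 m
Step 2: TS = 10*log10(a*L^2/(2*lambda)) = 10*log10(2.45*15^2/(2*0.02693)) = 40.1

40.1 dB


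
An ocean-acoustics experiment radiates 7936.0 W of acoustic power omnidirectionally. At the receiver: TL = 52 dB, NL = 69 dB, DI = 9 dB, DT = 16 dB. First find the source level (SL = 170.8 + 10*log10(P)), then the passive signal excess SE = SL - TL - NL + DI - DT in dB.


Step 1: SL = 170.8 + 10*log10(7936.0) = 209.8 dB
Step 2: SE = SL - TL - NL + DI - DT = 209.8 - 52 - 69 + 9 - 16 = 81.8

81.8 dB


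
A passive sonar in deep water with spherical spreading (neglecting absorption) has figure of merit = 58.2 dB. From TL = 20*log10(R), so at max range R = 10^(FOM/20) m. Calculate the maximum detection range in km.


At max range FOM = TL, so 20*log10(R) = 58.2
R = 10^(58.2/20) = 812.83 m = 0.81 km

0.81 km


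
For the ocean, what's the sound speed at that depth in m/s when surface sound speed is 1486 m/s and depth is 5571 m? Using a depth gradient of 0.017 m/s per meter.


1580.707 m/s


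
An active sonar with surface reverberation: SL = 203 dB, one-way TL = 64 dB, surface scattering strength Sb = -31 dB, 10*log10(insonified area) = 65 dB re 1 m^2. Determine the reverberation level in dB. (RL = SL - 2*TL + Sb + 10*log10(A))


RL = SL - 2*TL + Sb + 10*log10(A) = 203 - 2*64 + (-31) + 65 = 109

109 dB


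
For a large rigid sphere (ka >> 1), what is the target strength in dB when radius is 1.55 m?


TS = 10*log10(1.55^2 / 4) = 10*log10(0.600625) = -2.21

-2.21 dB


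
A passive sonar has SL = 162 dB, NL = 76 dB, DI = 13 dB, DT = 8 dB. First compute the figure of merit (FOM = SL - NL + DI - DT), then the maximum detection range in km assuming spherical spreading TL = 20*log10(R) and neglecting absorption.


Step 1: FOM = SL - NL + DI - DT = 162 - 76 + 13 - 8 = 91 dB
Step 2: at max range FOM = TL = 20*log10(R), so R = 10^(91/20) = 35481.34 m = 35.48 km

35.48 km


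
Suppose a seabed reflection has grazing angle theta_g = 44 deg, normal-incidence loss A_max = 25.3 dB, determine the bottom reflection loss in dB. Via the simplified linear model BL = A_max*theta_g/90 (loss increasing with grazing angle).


BL = A_max * theta_g / 90 = 25.3 * 44 / 90 = 12.37

12.37 dB


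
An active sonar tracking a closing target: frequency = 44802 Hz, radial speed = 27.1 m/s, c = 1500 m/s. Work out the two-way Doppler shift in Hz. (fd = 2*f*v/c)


fd = 2*f*v/c = 2 * 44802 * 27.1 / 1500 = 1618.85

1618.85 Hz


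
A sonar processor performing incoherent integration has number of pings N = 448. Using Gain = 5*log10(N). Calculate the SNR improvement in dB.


Gain = 5*log10(448) = 13.26

13.26 dB


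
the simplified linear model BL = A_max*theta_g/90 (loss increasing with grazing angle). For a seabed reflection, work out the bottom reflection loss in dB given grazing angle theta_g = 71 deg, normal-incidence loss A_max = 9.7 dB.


7.65 dB


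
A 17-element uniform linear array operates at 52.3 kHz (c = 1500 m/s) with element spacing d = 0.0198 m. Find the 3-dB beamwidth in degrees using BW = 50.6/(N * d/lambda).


4.31 deg


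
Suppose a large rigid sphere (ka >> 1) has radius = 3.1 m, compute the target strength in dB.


TS = 10*log10(3.1^2 / 4) = 10*log10(2.4025) = 3.81

3.81 dB


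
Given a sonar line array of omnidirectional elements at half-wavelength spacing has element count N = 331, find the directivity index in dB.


DI = 10*log10(331) = 25.2

25.2 dB


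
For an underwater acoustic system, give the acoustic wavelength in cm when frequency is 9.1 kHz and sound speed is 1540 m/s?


lambda = c/f = 1540 / 9100 = 0.1692 m = 16.92 cm

16.92 cm


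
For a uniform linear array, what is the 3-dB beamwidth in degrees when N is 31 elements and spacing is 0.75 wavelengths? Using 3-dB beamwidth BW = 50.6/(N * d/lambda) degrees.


2.18 deg


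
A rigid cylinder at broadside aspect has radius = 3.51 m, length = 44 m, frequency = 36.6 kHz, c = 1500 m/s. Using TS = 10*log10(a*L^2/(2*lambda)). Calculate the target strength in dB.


49.19 dB


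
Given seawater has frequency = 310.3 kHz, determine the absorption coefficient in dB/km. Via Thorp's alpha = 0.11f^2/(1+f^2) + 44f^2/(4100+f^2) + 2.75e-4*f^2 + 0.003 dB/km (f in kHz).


f^2 = 96286.09
alpha = 0.11*96286.09/(1+96286.09) + 44*96286.09/(4100+96286.09) + 2.75e-4*96286.09 + 0.003 = 68.795

68.795 dB/km


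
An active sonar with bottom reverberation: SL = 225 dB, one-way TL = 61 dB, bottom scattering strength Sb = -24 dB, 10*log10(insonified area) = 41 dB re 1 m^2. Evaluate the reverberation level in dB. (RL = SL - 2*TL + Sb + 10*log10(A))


RL = SL - 2*TL + Sb + 10*log10(A) = 225 - 2*61 + (-24) + 41 = 120

120 dB


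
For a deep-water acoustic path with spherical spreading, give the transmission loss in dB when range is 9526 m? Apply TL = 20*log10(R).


79.58 dB


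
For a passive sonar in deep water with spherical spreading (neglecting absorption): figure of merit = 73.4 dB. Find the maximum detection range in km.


At max range FOM = TL, so 20*log10(R) = 73.4
R = 10^(73.4/20) = 4677.35 m = 4.68 km

4.68 km
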